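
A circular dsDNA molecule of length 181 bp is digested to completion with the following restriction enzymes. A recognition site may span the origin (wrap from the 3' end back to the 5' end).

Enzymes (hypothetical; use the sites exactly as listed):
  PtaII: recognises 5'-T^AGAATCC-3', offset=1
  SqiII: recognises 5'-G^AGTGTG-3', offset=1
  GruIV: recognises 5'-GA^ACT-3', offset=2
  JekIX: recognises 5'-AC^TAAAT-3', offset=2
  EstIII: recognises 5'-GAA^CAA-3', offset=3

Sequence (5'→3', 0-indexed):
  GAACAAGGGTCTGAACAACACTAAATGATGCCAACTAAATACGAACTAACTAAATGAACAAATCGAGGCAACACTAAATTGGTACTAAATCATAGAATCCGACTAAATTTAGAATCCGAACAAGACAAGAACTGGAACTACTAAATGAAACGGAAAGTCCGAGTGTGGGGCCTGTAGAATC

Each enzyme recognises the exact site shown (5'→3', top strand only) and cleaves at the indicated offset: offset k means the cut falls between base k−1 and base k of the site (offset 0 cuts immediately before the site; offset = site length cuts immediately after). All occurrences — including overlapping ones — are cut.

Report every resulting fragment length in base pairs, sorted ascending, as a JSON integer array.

[5,6,6,6,7,8,8,9,10,10,10,11,12,14,16,20,23]

Site scan:
  PtaII (TAGAATCC, off=1): starts [92, 109] → cuts [93, 110]
  SqiII (GAGTGTG, off=1): starts [160] → cuts [161]
  GruIV (GAACT, off=2): starts [42, 128, 134] → cuts [44, 130, 136]
  JekIX (ACTAAAT, off=2): starts [19, 33, 48, 72, 83, 101, 139] → cuts [21, 35, 50, 74, 85, 103, 141]
  EstIII (GAACAA, off=3): starts [0, 12, 55, 117] → cuts [3, 15, 58, 120]

Pooled cuts: [3, 15, 21, 35, 44, 50, 58, 74, 85, 93, 103, 110, 120, 130, 136, 141, 161]

Fragments:
  3→15: 12 bp
  15→21: 6 bp
  21→35: 14 bp
  35→44: 9 bp
  44→50: 6 bp
  50→58: 8 bp
  58→74: 16 bp
  74→85: 11 bp
  85→93: 8 bp
  93→103: 10 bp
  103→110: 7 bp
  110→120: 10 bp
  120→130: 10 bp
  130→136: 6 bp
  136→141: 5 bp
  141→161: 20 bp
  161→3 (wrap): 181-161+3 = 23 bp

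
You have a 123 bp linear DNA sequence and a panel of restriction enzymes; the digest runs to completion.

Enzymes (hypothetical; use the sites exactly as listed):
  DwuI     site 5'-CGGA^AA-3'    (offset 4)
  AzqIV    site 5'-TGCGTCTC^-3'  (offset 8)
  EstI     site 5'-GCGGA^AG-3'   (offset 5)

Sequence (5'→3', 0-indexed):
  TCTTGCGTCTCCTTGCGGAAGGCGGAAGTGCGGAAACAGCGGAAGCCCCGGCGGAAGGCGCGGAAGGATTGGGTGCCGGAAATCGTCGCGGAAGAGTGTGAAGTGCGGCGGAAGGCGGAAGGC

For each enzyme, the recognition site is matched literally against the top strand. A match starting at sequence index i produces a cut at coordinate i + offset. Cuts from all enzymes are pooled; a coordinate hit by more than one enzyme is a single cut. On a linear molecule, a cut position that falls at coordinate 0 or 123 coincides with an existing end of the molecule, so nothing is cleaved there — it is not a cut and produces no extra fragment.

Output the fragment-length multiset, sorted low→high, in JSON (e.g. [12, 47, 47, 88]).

Per-enzyme occurrences:
  DwuI CGGAAA/4: at [30, 76] ⇒ [34, 80]
  AzqIV TGCGTCTC/8: at [3] ⇒ [11]
  EstI GCGGAAG/5: at [14, 21, 38, 50, 59, 87, 107, 114] ⇒ [19, 26, 43, 55, 64, 92, 112, 119]

Pooled cuts: [11, 19, 26, 34, 43, 55, 64, 80, 92, 112, 119]

Fragments:
  [0,11): 11 bp
  [11,19): 8 bp
  [19,26): 7 bp
  [26,34): 8 bp
  [34,43): 9 bp
  [43,55): 12 bp
  [55,64): 9 bp
  [64,80): 16 bp
  [80,92): 12 bp
  [92,112): 20 bp
  [112,119): 7 bp
  [119,123): 4 bp

[4,7,7,8,8,9,9,11,12,12,16,20]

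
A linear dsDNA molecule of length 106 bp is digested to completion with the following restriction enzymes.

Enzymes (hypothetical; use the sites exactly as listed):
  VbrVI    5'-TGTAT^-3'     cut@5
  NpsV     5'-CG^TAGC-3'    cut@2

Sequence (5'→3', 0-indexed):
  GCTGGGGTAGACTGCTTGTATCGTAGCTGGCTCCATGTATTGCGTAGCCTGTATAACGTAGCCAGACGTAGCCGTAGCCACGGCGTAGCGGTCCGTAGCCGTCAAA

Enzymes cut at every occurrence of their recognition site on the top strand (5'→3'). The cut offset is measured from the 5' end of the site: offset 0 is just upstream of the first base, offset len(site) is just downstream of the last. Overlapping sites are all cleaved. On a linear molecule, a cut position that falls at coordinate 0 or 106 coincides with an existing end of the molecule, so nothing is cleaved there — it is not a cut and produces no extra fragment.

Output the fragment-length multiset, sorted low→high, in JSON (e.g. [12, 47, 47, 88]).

[2,4,4,6,10,10,10,11,11,17,21]

Per-enzyme occurrences:
  VbrVI TGTAT/5: at [16, 35, 49] ⇒ [21, 40, 54]
  NpsV CGTAGC/2: at [21, 42, 56, 66, 72, 83, 93] ⇒ [23, 44, 58, 68, 74, 85, 95]

Pooled cuts: [21, 23, 40, 44, 54, 58, 68, 74, 85, 95]

Fragment lengths:
  [0,21): 21 bp
  [21,23): 2 bp
  [23,40): 17 bp
  [40,44): 4 bp
  [44,54): 10 bp
  [54,58): 4 bp
  [58,68): 10 bp
  [68,74): 6 bp
  [74,85): 11 bp
  [85,95): 10 bp
  [95,106): 11 bp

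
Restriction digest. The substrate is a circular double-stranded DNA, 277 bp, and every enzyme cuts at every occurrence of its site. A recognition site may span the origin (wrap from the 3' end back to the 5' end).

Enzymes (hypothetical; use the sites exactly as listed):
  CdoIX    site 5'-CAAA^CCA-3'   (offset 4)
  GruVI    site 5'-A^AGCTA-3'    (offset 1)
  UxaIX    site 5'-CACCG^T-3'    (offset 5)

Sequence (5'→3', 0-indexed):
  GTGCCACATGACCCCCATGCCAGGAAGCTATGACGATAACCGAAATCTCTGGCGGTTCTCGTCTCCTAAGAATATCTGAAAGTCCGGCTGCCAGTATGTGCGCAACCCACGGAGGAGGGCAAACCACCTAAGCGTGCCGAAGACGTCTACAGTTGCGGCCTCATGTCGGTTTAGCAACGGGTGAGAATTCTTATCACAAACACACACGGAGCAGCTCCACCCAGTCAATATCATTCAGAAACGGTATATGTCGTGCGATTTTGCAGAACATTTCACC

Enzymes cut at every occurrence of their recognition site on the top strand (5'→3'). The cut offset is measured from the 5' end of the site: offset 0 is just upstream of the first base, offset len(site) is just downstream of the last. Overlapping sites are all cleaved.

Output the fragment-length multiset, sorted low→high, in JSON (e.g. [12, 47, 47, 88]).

[24,98,155]

Scan for sites:
  CdoIX CAAACCA/4: at [119] ⇒ [123]
  GruVI AAGCTA/1: at [24] ⇒ [25]
  UxaIX CACCGT/5: at [273] ⇒ [1]

All cut coordinates (distinct, sorted): [1, 25, 123]

Fragment lengths:
  1→25: 24 bp
  25→123: 98 bp
  123→1 (wrap): 277-123+1 = 155 bp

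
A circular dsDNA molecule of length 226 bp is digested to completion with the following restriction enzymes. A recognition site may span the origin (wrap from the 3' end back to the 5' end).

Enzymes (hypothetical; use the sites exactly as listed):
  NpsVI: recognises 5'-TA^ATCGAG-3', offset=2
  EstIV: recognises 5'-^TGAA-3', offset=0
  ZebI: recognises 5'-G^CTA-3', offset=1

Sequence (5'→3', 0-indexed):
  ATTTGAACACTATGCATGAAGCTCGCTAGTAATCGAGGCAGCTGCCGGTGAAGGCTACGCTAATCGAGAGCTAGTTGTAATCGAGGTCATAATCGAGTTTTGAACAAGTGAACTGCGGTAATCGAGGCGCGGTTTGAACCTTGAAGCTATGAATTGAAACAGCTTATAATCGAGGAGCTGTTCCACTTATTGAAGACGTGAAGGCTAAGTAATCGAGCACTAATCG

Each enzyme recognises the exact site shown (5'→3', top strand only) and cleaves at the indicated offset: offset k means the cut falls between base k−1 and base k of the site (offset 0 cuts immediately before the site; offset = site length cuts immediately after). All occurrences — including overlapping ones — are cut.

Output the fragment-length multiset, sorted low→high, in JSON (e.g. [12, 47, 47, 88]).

Per-enzyme occurrences:
  NpsVI (TAATCGAG, off=2): starts [29, 60, 77, 89, 118, 166, 209] → cuts [31, 62, 79, 91, 120, 168, 211]
  EstIV (TGAA, off=0): starts [3, 16, 48, 100, 108, 134, 141, 149, 154, 190, 198] → cuts [3, 16, 48, 100, 108, 134, 141, 149, 154, 190, 198]
  ZebI (GCTA, off=1): starts [24, 53, 58, 69, 145, 203] → cuts [25, 54, 59, 70, 146, 204]

All cut coordinates (distinct, sorted): [3, 16, 25, 31, 48, 54, 59, 62, 70, 79, 91, 100, 108, 120, 134, 141, 146, 149, 154, 168, 190, 198, 204, 211]

Fragment lengths:
  3→16: 13 bp
  16→25: 9 bp
  25→31: 6 bp
  31→48: 17 bp
  48→54: 6 bp
  54→59: 5 bp
  59→62: 3 bp
  62→70: 8 bp
  70→79: 9 bp
  79→91: 12 bp
  91→100: 9 bp
  100→108: 8 bp
  108→120: 12 bp
  120→134: 14 bp
  134→141: 7 bp
  141→146: 5 bp
  146→149: 3 bp
  149→154: 5 bp
  154→168: 14 bp
  168→190: 22 bp
  190→198: 8 bp
  198→204: 6 bp
  204→211: 7 bp
  211→3 (wrap): 226-211+3 = 18 bp

[3,3,5,5,5,6,6,6,7,7,8,8,8,9,9,9,12,12,13,14,14,17,18,22]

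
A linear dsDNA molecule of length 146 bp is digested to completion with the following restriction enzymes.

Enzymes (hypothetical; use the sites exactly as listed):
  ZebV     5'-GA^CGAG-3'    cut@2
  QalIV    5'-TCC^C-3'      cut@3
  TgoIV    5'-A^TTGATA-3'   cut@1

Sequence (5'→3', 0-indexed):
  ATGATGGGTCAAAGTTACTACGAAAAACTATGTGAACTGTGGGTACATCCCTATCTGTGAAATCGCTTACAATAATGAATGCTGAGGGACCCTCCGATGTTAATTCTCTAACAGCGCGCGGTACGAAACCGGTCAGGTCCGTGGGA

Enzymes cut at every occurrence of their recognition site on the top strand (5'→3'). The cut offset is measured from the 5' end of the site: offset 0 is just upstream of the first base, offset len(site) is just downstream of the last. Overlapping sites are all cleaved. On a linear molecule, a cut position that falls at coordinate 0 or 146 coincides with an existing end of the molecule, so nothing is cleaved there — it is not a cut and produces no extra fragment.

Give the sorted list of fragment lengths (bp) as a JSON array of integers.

[50,96]

Per-enzyme occurrences:
  ZebV (GACGAG, off=2): no sites
  QalIV (TCCC, off=3): starts [47] → cuts [50]
  TgoIV (ATTGATA, off=1): no sites

Pooled cuts: [50]

Fragment lengths:
  [0,50): 50 bp
  [50,146): 96 bp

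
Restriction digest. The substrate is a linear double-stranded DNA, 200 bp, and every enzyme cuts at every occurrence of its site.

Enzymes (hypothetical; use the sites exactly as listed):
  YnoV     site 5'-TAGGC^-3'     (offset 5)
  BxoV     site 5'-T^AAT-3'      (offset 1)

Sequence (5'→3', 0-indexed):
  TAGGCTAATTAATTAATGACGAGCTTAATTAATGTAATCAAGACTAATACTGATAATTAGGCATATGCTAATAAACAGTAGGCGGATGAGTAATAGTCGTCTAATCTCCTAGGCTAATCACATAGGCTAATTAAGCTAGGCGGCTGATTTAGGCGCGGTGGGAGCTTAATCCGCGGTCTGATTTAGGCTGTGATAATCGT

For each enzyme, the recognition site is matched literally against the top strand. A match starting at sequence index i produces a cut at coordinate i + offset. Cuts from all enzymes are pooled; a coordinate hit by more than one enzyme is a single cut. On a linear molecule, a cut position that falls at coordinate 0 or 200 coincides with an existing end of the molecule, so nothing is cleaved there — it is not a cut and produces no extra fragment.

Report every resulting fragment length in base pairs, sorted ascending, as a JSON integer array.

[1,1,1,4,4,4,5,5,6,6,7,8,8,9,10,11,12,12,12,13,13,13,14,21]

Per-enzyme occurrences:
  YnoV (TAGGC, off=5): starts [0, 57, 78, 109, 122, 136, 149, 183] → cuts [5, 62, 83, 114, 127, 141, 154, 188]
  BxoV (TAAT, off=1): starts [5, 9, 13, 25, 29, 34, 44, 53, 68, 90, 101, 114, 127, 166, 193] → cuts [6, 10, 14, 26, 30, 35, 45, 54, 69, 91, 102, 115, 128, 167, 194]

Pooled cuts: [5, 6, 10, 14, 26, 30, 35, 45, 54, 62, 69, 83, 91, 102, 114, 115, 127, 128, 141, 154, 167, 188, 194]

Fragments:
  [0,5): 5 bp
  [5,6): 1 bp
  [6,10): 4 bp
  [10,14): 4 bp
  [14,26): 12 bp
  [26,30): 4 bp
  [30,35): 5 bp
  [35,45): 10 bp
  [45,54): 9 bp
  [54,62): 8 bp
  [62,69): 7 bp
  [69,83): 14 bp
  [83,91): 8 bp
  [91,102): 11 bp
  [102,114): 12 bp
  [114,115): 1 bp
  [115,127): 12 bp
  [127,128): 1 bp
  [128,141): 13 bp
  [141,154): 13 bp
  [154,167): 13 bp
  [167,188): 21 bp
  [188,194): 6 bp
  [194,200): 6 bp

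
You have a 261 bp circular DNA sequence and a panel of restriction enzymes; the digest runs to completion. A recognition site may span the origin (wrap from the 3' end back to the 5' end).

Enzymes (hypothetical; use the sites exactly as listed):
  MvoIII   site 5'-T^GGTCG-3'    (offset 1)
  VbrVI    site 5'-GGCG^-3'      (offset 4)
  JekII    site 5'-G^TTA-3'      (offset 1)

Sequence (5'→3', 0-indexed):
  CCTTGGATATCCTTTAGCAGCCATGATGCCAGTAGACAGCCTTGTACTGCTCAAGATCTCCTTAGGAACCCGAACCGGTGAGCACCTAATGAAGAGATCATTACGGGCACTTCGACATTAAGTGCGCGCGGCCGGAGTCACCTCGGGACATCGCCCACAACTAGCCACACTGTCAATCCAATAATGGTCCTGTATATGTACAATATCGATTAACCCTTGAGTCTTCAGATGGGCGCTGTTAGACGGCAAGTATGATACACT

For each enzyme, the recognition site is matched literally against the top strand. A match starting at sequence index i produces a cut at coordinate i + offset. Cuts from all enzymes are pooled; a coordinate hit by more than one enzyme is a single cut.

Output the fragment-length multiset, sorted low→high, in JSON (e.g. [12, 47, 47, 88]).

Scan for sites:
  MvoIII (TGGTCG, off=1): no sites
  VbrVI (GGCG, off=4): starts [231] → cuts [235]
  JekII (GTTA, off=1): starts [237] → cuts [238]

Pooled cuts: [235, 238]

Fragments:
  235→238: 3 bp
  238→235 (wrap): 261-238+235 = 258 bp

[3,258]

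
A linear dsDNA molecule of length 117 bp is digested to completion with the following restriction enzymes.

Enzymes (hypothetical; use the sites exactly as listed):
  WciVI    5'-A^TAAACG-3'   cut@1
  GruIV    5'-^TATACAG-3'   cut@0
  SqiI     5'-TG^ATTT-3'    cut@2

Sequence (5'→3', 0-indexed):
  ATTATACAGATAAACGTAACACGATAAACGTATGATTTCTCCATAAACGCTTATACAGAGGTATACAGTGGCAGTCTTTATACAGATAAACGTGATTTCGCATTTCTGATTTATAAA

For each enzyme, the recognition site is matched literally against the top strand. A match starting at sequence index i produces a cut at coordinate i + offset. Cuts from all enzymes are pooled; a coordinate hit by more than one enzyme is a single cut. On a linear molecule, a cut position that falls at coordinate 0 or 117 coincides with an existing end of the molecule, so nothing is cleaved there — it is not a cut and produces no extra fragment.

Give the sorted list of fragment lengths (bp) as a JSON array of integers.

Site scan:
  WciVI ATAAACG/1: at [9, 23, 42, 85] ⇒ [10, 24, 43, 86]
  GruIV TATACAG/0: at [2, 51, 61, 78] ⇒ [2, 51, 61, 78]
  SqiI TGATTT/2: at [32, 92, 106] ⇒ [34, 94, 108]

Pooled cuts: [2, 10, 24, 34, 43, 51, 61, 78, 86, 94, 108]

Fragments:
  [0,2): 2 bp
  [2,10): 8 bp
  [10,24): 14 bp
  [24,34): 10 bp
  [34,43): 9 bp
  [43,51): 8 bp
  [51,61): 10 bp
  [61,78): 17 bp
  [78,86): 8 bp
  [86,94): 8 bp
  [94,108): 14 bp
  [108,117): 9 bp

[2,8,8,8,8,9,9,10,10,14,14,17]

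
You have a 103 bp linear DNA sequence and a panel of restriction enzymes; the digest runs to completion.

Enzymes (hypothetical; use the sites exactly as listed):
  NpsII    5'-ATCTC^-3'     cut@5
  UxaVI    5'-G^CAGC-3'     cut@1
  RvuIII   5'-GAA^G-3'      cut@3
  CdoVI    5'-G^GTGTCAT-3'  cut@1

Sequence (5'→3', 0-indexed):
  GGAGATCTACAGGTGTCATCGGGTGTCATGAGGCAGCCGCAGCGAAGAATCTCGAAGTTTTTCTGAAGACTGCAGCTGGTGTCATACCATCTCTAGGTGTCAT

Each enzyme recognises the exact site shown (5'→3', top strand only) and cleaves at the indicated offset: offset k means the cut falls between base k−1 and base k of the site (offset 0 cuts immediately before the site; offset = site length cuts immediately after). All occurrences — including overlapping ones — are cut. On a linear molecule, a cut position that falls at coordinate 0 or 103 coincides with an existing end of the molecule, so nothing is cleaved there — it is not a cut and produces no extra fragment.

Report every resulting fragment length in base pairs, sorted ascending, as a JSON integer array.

[3,3,5,6,6,7,7,7,10,11,11,12,15]

Scan for sites:
  NpsII (ATCTC, off=5): starts [48, 88] → cuts [53, 93]
  UxaVI (GCAGC, off=1): starts [32, 38, 71] → cuts [33, 39, 72]
  RvuIII (GAAG, off=3): starts [43, 53, 64] → cuts [46, 56, 67]
  CdoVI (GGTGTCAT, off=1): starts [11, 21, 77, 95] → cuts [12, 22, 78, 96]

All cut coordinates (distinct, sorted): [12, 22, 33, 39, 46, 53, 56, 67, 72, 78, 93, 96]

Fragment lengths:
  [0,12): 12 bp
  [12,22): 10 bp
  [22,33): 11 bp
  [33,39): 6 bp
  [39,46): 7 bp
  [46,53): 7 bp
  [53,56): 3 bp
  [56,67): 11 bp
  [67,72): 5 bp
  [72,78): 6 bp
  [78,93): 15 bp
  [93,96): 3 bp
  [96,103): 7 bp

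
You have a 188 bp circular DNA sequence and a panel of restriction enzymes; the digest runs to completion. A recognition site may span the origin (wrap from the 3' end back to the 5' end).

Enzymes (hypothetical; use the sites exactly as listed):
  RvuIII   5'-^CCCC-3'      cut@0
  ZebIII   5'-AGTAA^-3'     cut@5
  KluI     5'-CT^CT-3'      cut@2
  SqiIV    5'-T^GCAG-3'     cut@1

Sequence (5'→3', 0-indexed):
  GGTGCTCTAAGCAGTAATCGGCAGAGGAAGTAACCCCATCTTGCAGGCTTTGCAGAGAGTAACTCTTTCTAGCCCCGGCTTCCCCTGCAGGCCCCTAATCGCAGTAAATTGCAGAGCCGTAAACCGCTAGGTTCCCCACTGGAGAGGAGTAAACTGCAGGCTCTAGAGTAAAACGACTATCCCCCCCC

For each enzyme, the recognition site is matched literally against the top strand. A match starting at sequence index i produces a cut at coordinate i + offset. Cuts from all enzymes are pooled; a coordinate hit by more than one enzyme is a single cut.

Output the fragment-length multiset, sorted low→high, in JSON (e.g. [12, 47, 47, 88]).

Scan for sites:
  RvuIII CCCC/0: at [33, 72, 81, 91, 133, 180, 181, 182, 183, 184] ⇒ [33, 72, 81, 91, 133, 180, 181, 182, 183, 184]
  ZebIII AGTAA/5: at [12, 28, 57, 102, 147, 166] ⇒ [17, 33, 62, 107, 152, 171]
  KluI CTCT/2: at [4, 62, 160] ⇒ [6, 64, 162]
  SqiIV TGCAG/1: at [41, 50, 85, 109, 154] ⇒ [42, 51, 86, 110, 155]

All cut coordinates (distinct, sorted): [6, 17, 33, 42, 51, 62, 64, 72, 81, 86, 91, 107, 110, 133, 152, 155, 162, 171, 180, 181, 182, 183, 184]

Fragment lengths:
  6→17: 11 bp
  17→33: 16 bp
  33→42: 9 bp
  42→51: 9 bp
  51→62: 11 bp
  62→64: 2 bp
  64→72: 8 bp
  72→81: 9 bp
  81→86: 5 bp
  86→91: 5 bp
  91→107: 16 bp
  107→110: 3 bp
  110→133: 23 bp
  133→152: 19 bp
  152→155: 3 bp
  155→162: 7 bp
  162→171: 9 bp
  171→180: 9 bp
  180→181: 1 bp
  181→182: 1 bp
  182→183: 1 bp
  183→184: 1 bp
  184→6 (wrap): 188-184+6 = 10 bp

[1,1,1,1,2,3,3,5,5,7,8,9,9,9,9,9,10,11,11,16,16,19,23]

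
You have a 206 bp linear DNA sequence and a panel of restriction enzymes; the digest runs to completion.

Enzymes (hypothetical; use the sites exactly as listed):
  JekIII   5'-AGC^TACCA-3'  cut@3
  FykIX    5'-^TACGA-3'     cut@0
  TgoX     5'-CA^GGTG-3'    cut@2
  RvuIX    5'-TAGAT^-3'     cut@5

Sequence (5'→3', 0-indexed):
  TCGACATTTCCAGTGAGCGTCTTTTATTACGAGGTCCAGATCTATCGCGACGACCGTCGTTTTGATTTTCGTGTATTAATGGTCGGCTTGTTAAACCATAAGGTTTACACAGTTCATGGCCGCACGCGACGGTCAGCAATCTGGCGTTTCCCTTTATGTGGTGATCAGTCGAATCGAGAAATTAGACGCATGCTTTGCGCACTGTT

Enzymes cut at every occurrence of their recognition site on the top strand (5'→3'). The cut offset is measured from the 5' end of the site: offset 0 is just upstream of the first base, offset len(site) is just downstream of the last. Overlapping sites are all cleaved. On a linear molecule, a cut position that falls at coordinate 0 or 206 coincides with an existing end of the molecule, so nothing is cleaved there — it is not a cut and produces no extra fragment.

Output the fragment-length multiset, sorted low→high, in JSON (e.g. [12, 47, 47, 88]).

Scan for sites:
  JekIII (AGCTACCA, off=3): no sites
  FykIX TACGA/0: at [27] ⇒ [27]
  TgoX (CAGGTG, off=2): no sites
  RvuIX (TAGAT, off=5): no sites

All cut coordinates (distinct, sorted): [27]

Fragment lengths:
  [0,27): 27 bp
  [27,206): 179 bp

[27,179]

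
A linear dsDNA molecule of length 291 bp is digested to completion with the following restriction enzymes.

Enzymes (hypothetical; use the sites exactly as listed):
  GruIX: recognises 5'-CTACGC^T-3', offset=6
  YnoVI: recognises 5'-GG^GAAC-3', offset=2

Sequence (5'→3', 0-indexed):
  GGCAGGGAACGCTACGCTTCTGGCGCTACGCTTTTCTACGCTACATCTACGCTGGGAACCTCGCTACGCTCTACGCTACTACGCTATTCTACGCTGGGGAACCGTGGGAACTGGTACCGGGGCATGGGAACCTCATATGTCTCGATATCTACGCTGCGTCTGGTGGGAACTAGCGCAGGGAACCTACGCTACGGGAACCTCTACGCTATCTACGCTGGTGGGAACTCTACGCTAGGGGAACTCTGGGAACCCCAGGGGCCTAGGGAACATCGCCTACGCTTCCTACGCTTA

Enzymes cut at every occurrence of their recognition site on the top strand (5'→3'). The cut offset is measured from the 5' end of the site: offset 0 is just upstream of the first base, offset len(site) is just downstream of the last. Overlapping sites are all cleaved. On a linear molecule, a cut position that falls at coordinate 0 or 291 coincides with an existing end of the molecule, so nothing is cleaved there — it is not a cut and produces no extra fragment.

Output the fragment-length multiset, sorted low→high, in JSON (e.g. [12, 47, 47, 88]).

Site scan:
  GruIX (CTACGCT, off=6): starts [11, 25, 35, 46, 63, 70, 78, 88, 148, 183, 200, 209, 226, 273, 282] → cuts [17, 31, 41, 52, 69, 76, 84, 94, 154, 189, 206, 215, 232, 279, 288]
  YnoVI (GGGAAC, off=2): starts [4, 53, 96, 105, 125, 164, 177, 192, 219, 235, 244, 262] → cuts [6, 55, 98, 107, 127, 166, 179, 194, 221, 237, 246, 264]

Pooled cuts: [6, 17, 31, 41, 52, 55, 69, 76, 84, 94, 98, 107, 127, 154, 166, 179, 189, 194, 206, 215, 221, 232, 237, 246, 264, 279, 288]

Fragments:
  [0,6): 6 bp
  [6,17): 11 bp
  [17,31): 14 bp
  [31,41): 10 bp
  [41,52): 11 bp
  [52,55): 3 bp
  [55,69): 14 bp
  [69,76): 7 bp
  [76,84): 8 bp
  [84,94): 10 bp
  [94,98): 4 bp
  [98,107): 9 bp
  [107,127): 20 bp
  [127,154): 27 bp
  [154,166): 12 bp
  [166,179): 13 bp
  [179,189): 10 bp
  [189,194): 5 bp
  [194,206): 12 bp
  [206,215): 9 bp
  [215,221): 6 bp
  [221,232): 11 bp
  [232,237): 5 bp
  [237,246): 9 bp
  [246,264): 18 bp
  [264,279): 15 bp
  [279,288): 9 bp
  [288,291): 3 bp

[3,3,4,5,5,6,6,7,8,9,9,9,9,10,10,10,11,11,11,12,12,13,14,14,15,18,20,27]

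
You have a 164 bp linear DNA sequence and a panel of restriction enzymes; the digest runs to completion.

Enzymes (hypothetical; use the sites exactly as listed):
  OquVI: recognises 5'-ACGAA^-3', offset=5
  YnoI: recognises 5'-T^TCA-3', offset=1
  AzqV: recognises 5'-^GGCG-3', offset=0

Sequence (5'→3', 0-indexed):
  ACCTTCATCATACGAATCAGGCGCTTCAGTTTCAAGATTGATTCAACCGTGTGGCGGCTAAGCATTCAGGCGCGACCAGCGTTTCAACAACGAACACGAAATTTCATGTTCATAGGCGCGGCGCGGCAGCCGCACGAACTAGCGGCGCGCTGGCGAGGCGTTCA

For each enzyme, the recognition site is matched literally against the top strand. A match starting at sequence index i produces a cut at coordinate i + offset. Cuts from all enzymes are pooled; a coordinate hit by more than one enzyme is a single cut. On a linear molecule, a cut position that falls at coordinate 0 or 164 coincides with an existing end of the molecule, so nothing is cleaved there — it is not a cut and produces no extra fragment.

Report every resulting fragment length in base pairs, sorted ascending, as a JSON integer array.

Site scan:
  OquVI ACGAA/5: at [11, 89, 95, 133] ⇒ [16, 94, 100, 138]
  YnoI TTCA/1: at [3, 24, 30, 41, 64, 82, 102, 108, 160] ⇒ [4, 25, 31, 42, 65, 83, 103, 109, 161]
  AzqV GGCG/0: at [19, 52, 68, 114, 119, 143, 151, 156] ⇒ [19, 52, 68, 114, 119, 143, 151, 156]

All cut coordinates (distinct, sorted): [4, 16, 19, 25, 31, 42, 52, 65, 68, 83, 94, 100, 103, 109, 114, 119, 138, 143, 151, 156, 161]

Fragment lengths:
  [0,4): 4 bp
  [4,16): 12 bp
  [16,19): 3 bp
  [19,25): 6 bp
  [25,31): 6 bp
  [31,42): 11 bp
  [42,52): 10 bp
  [52,65): 13 bp
  [65,68): 3 bp
  [68,83): 15 bp
  [83,94): 11 bp
  [94,100): 6 bp
  [100,103): 3 bp
  [103,109): 6 bp
  [109,114): 5 bp
  [114,119): 5 bp
  [119,138): 19 bp
  [138,143): 5 bp
  [143,151): 8 bp
  [151,156): 5 bp
  [156,161): 5 bp
  [161,164): 3 bp

[3,3,3,3,4,5,5,5,5,5,6,6,6,6,8,10,11,11,12,13,15,19]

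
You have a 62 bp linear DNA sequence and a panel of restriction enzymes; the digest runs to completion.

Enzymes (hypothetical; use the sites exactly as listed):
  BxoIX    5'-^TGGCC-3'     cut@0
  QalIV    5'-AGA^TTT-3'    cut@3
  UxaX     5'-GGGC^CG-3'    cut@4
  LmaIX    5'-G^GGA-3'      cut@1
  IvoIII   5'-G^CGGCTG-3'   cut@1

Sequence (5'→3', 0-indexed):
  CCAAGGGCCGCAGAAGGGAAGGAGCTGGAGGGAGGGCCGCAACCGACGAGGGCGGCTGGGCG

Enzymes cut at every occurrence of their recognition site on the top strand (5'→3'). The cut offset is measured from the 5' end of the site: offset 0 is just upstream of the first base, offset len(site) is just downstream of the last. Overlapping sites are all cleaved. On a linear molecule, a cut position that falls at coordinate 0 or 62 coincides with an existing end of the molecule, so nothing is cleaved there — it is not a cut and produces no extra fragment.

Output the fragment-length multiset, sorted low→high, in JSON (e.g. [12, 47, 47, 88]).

[7,8,8,10,14,15]

Site scan:
  BxoIX (TGGCC, off=0): no sites
  QalIV (AGATTT, off=3): no sites
  UxaX GGGCCG/4: at [4, 33] ⇒ [8, 37]
  LmaIX GGGA/1: at [15, 29] ⇒ [16, 30]
  IvoIII GCGGCTG/1: at [51] ⇒ [52]

Pooled cuts: [8, 16, 30, 37, 52]

Fragment lengths:
  [0,8): 8 bp
  [8,16): 8 bp
  [16,30): 14 bp
  [30,37): 7 bp
  [37,52): 15 bp
  [52,62): 10 bp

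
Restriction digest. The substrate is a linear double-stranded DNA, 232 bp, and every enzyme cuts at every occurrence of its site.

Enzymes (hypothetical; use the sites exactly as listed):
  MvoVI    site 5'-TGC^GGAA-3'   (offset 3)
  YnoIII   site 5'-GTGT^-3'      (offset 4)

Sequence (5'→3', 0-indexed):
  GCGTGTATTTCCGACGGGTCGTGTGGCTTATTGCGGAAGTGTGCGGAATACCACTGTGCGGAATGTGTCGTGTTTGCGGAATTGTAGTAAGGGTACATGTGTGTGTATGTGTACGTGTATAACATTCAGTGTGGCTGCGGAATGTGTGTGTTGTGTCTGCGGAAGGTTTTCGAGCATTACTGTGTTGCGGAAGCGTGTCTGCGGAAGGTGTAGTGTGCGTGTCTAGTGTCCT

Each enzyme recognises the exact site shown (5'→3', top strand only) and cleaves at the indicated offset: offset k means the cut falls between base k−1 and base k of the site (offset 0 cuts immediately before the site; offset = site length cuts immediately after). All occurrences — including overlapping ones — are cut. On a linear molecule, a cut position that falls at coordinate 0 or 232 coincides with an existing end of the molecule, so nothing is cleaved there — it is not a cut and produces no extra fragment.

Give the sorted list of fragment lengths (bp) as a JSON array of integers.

[2,2,2,2,2,3,3,4,4,4,5,5,5,6,6,6,6,6,7,8,9,9,9,10,10,14,15,18,25,25]

Site scan:
  MvoVI (TGCGGAA, off=3): starts [31, 41, 56, 74, 135, 157, 185, 199] → cuts [34, 44, 59, 77, 138, 160, 188, 202]
  YnoIII (GTGT, off=4): starts [2, 20, 38, 64, 69, 98, 100, 102, 108, 114, 128, 143, 145, 147, 152, 181, 194, 207, 212, 218, 225] → cuts [6, 24, 42, 68, 73, 102, 104, 106, 112, 118, 132, 147, 149, 151, 156, 185, 198, 211, 216, 222, 229]

Pooled cuts: [6, 24, 34, 42, 44, 59, 68, 73, 77, 102, 104, 106, 112, 118, 132, 138, 147, 149, 151, 156, 160, 185, 188, 198, 202, 211, 216, 222, 229]

Fragments:
  [0,6): 6 bp
  [6,24): 18 bp
  [24,34): 10 bp
  [34,42): 8 bp
  [42,44): 2 bp
  [44,59): 15 bp
  [59,68): 9 bp
  [68,73): 5 bp
  [73,77): 4 bp
  [77,102): 25 bp
  [102,104): 2 bp
  [104,106): 2 bp
  [106,112): 6 bp
  [112,118): 6 bp
  [118,132): 14 bp
  [132,138): 6 bp
  [138,147): 9 bp
  [147,149): 2 bp
  [149,151): 2 bp
  [151,156): 5 bp
  [156,160): 4 bp
  [160,185): 25 bp
  [185,188): 3 bp
  [188,198): 10 bp
  [198,202): 4 bp
  [202,211): 9 bp
  [211,216): 5 bp
  [216,222): 6 bp
  [222,229): 7 bp
  [229,232): 3 bp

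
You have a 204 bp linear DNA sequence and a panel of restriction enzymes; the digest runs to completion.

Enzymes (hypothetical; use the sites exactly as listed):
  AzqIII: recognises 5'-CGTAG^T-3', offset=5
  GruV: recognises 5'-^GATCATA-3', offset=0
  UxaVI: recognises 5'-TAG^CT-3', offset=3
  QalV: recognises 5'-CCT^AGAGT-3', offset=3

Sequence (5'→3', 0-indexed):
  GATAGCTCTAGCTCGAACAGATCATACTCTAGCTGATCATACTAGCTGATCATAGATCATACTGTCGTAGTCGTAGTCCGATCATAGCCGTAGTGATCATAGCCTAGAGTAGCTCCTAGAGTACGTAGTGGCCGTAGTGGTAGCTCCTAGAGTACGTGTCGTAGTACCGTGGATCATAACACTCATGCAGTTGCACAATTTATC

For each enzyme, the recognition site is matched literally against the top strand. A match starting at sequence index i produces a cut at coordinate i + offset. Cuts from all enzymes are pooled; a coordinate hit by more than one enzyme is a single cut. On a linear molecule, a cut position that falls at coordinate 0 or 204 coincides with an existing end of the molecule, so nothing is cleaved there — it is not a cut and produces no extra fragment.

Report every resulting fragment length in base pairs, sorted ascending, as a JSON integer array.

Per-enzyme occurrences:
  AzqIII CGTAGT/5: at [65, 71, 88, 123, 132, 159] ⇒ [70, 76, 93, 128, 137, 164]
  GruV GATCATA/0: at [19, 34, 47, 54, 79, 94, 171] ⇒ [19, 34, 47, 54, 79, 94, 171]
  UxaVI TAGCT/3: at [2, 8, 29, 42, 109, 140] ⇒ [5, 11, 32, 45, 112, 143]
  QalV CCTAGAGT/3: at [102, 114, 145] ⇒ [105, 117, 148]

All cut coordinates (distinct, sorted): [5, 11, 19, 32, 34, 45, 47, 54, 70, 76, 79, 93, 94, 105, 112, 117, 128, 137, 143, 148, 164, 171]

Fragments:
  [0,5): 5 bp
  [5,11): 6 bp
  [11,19): 8 bp
  [19,32): 13 bp
  [32,34): 2 bp
  [34,45): 11 bp
  [45,47): 2 bp
  [47,54): 7 bp
  [54,70): 16 bp
  [70,76): 6 bp
  [76,79): 3 bp
  [79,93): 14 bp
  [93,94): 1 bp
  [94,105): 11 bp
  [105,112): 7 bp
  [112,117): 5 bp
  [117,128): 11 bp
  [128,137): 9 bp
  [137,143): 6 bp
  [143,148): 5 bp
  [148,164): 16 bp
  [164,171): 7 bp
  [171,204): 33 bp

[1,2,2,3,5,5,5,6,6,6,7,7,7,8,9,11,11,11,13,14,16,16,33]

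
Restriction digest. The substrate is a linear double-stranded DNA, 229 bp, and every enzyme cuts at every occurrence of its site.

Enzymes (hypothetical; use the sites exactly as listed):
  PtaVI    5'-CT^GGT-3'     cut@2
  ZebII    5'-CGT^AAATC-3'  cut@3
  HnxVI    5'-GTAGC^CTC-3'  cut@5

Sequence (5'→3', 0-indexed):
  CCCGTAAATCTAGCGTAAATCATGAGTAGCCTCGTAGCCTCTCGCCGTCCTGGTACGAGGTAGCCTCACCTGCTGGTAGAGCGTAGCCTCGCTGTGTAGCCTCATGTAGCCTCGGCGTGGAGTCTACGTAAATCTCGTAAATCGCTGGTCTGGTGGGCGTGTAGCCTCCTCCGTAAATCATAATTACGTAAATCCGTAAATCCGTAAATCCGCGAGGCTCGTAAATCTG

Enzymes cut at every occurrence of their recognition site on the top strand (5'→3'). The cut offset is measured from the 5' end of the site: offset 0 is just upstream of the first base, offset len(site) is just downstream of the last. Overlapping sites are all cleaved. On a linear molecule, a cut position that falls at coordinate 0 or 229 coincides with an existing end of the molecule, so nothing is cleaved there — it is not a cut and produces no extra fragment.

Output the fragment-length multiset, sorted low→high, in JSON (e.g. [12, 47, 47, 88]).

Scan for sites:
  PtaVI (CTGGT, off=2): starts [49, 72, 144, 149] → cuts [51, 74, 146, 151]
  ZebII (CGTAAATC, off=3): starts [2, 13, 126, 135, 171, 186, 194, 202, 219] → cuts [5, 16, 129, 138, 174, 189, 197, 205, 222]
  HnxVI (GTAGCCTC, off=5): starts [25, 33, 59, 82, 95, 105, 160] → cuts [30, 38, 64, 87, 100, 110, 165]

Pooled cuts: [5, 16, 30, 38, 51, 64, 74, 87, 100, 110, 129, 138, 146, 151, 165, 174, 189, 197, 205, 222]

Fragment lengths:
  [0,5): 5 bp
  [5,16): 11 bp
  [16,30): 14 bp
  [30,38): 8 bp
  [38,51): 13 bp
  [51,64): 13 bp
  [64,74): 10 bp
  [74,87): 13 bp
  [87,100): 13 bp
  [100,110): 10 bp
  [110,129): 19 bp
  [129,138): 9 bp
  [138,146): 8 bp
  [146,151): 5 bp
  [151,165): 14 bp
  [165,174): 9 bp
  [174,189): 15 bp
  [189,197): 8 bp
  [197,205): 8 bp
  [205,222): 17 bp
  [222,229): 7 bp

[5,5,7,8,8,8,8,9,9,10,10,11,13,13,13,13,14,14,15,17,19]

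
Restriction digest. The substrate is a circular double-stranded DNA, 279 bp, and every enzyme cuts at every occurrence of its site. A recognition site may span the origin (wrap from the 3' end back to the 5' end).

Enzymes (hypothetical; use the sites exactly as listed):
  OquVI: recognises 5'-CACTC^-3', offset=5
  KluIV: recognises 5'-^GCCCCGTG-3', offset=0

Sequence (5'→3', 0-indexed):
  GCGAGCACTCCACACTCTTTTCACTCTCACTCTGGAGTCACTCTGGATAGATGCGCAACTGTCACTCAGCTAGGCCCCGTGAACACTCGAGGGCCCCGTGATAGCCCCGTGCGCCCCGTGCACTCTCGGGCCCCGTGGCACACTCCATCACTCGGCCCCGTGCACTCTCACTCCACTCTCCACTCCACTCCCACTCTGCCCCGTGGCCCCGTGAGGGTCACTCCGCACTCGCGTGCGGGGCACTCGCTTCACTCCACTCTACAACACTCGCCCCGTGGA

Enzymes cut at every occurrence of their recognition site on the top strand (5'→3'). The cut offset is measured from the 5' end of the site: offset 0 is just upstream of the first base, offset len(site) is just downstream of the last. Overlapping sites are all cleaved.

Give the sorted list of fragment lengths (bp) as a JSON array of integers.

[1,1,4,4,5,5,5,6,6,6,6,7,7,7,8,8,9,9,9,10,11,11,13,13,15,15,16,18,20,24]

Site scan:
  OquVI CACTC/5: at [5, 12, 21, 27, 38, 62, 83, 120, 140, 148, 162, 168, 173, 180, 185, 191, 218, 225, 240, 249, 254, 264] ⇒ [10, 17, 26, 32, 43, 67, 88, 125, 145, 153, 167, 173, 178, 185, 190, 196, 223, 230, 245, 254, 259, 269]
  KluIV GCCCCGTG/0: at [73, 92, 103, 112, 129, 154, 197, 205, 269] ⇒ [73, 92, 103, 112, 129, 154, 197, 205, 269]

Pooled cuts: [10, 17, 26, 32, 43, 67, 73, 88, 92, 103, 112, 125, 129, 145, 153, 154, 167, 173, 178, 185, 190, 196, 197, 205, 223, 230, 245, 254, 259, 269]

Fragment lengths:
  10→17: 7 bp
  17→26: 9 bp
  26→32: 6 bp
  32→43: 11 bp
  43→67: 24 bp
  67→73: 6 bp
  73→88: 15 bp
  88→92: 4 bp
  92→103: 11 bp
  103→112: 9 bp
  112→125: 13 bp
  125→129: 4 bp
  129→145: 16 bp
  145→153: 8 bp
  153→154: 1 bp
  154→167: 13 bp
  167→173: 6 bp
  173→178: 5 bp
  178→185: 7 bp
  185→190: 5 bp
  190→196: 6 bp
  196→197: 1 bp
  197→205: 8 bp
  205→223: 18 bp
  223→230: 7 bp
  230→245: 15 bp
  245→254: 9 bp
  254→259: 5 bp
  259→269: 10 bp
  269→10 (wrap): 279-269+10 = 20 bp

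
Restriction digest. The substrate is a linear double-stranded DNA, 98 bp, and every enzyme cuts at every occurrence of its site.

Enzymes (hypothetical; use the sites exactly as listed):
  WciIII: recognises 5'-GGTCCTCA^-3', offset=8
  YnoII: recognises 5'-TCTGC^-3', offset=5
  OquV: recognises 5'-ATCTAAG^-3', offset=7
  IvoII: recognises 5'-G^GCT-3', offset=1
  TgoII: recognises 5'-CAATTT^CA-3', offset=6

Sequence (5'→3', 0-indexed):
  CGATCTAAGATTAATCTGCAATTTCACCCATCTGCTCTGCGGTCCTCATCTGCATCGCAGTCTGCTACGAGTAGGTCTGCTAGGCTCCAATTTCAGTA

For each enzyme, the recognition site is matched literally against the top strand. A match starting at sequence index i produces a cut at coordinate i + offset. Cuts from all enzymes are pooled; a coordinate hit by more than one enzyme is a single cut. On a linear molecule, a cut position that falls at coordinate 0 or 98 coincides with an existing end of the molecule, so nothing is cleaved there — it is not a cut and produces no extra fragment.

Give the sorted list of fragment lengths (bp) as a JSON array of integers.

[3,5,5,5,5,8,9,10,10,11,12,15]

Per-enzyme occurrences:
  WciIII (GGTCCTCA, off=8): starts [40] → cuts [48]
  YnoII (TCTGC, off=5): starts [14, 30, 35, 48, 60, 75] → cuts [19, 35, 40, 53, 65, 80]
  OquV (ATCTAAG, off=7): starts [2] → cuts [9]
  IvoII (GGCT, off=1): starts [82] → cuts [83]
  TgoII (CAATTTCA, off=6): starts [18, 87] → cuts [24, 93]

All cut coordinates (distinct, sorted): [9, 19, 24, 35, 40, 48, 53, 65, 80, 83, 93]

Fragment lengths:
  [0,9): 9 bp
  [9,19): 10 bp
  [19,24): 5 bp
  [24,35): 11 bp
  [35,40): 5 bp
  [40,48): 8 bp
  [48,53): 5 bp
  [53,65): 12 bp
  [65,80): 15 bp
  [80,83): 3 bp
  [83,93): 10 bp
  [93,98): 5 bp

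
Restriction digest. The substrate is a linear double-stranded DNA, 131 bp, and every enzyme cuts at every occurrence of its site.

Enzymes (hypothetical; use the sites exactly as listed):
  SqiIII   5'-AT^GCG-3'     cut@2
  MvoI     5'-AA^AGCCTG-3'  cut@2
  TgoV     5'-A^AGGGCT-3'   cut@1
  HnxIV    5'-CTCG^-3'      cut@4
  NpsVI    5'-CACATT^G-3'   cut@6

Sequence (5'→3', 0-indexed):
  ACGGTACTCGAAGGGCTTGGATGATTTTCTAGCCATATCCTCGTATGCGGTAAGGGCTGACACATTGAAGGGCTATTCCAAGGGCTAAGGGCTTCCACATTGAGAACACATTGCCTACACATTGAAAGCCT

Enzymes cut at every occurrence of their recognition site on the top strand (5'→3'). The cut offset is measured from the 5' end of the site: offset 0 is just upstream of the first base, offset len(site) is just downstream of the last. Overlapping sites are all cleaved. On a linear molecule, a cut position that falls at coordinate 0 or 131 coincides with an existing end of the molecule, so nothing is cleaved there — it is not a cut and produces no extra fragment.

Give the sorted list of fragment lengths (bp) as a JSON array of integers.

Site scan:
  SqiIII ATGCG/2: at [44] ⇒ [46]
  MvoI (AAAGCCTG, off=2): no sites
  TgoV AAGGGCT/1: at [10, 51, 67, 79, 86] ⇒ [11, 52, 68, 80, 87]
  HnxIV CTCG/4: at [6, 39] ⇒ [10, 43]
  NpsVI CACATTG/6: at [60, 95, 106, 117] ⇒ [66, 101, 112, 123]

Pooled cuts: [10, 11, 43, 46, 52, 66, 68, 80, 87, 101, 112, 123]

Fragment lengths:
  [0,10): 10 bp
  [10,11): 1 bp
  [11,43): 32 bp
  [43,46): 3 bp
  [46,52): 6 bp
  [52,66): 14 bp
  [66,68): 2 bp
  [68,80): 12 bp
  [80,87): 7 bp
  [87,101): 14 bp
  [101,112): 11 bp
  [112,123): 11 bp
  [123,131): 8 bp

[1,2,3,6,7,8,10,11,11,12,14,14,32]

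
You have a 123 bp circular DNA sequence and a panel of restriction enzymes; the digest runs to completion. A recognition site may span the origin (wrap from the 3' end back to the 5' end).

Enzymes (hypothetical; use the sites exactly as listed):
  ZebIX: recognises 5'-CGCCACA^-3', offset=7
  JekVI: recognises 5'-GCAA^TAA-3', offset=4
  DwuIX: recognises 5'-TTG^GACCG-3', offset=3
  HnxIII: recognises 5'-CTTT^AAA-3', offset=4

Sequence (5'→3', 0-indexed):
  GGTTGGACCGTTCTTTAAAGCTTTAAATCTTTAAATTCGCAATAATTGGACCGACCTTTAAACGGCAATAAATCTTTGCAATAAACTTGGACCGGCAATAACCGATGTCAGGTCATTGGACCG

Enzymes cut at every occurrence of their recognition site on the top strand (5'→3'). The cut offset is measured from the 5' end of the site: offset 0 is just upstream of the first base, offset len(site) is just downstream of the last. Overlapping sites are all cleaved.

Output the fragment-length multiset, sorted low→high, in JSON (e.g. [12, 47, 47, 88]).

[6,8,8,8,9,9,10,10,11,11,13,20]

Per-enzyme occurrences:
  ZebIX (CGCCACA, off=7): no sites
  JekVI GCAATAA/4: at [38, 64, 77, 94] ⇒ [42, 68, 81, 98]
  DwuIX TTGGACCG/3: at [2, 45, 86, 115] ⇒ [5, 48, 89, 118]
  HnxIII CTTTAAA/4: at [12, 20, 28, 55] ⇒ [16, 24, 32, 59]

Pooled cuts: [5, 16, 24, 32, 42, 48, 59, 68, 81, 89, 98, 118]

Fragments:
  5→16: 11 bp
  16→24: 8 bp
  24→32: 8 bp
  32→42: 10 bp
  42→48: 6 bp
  48→59: 11 bp
  59→68: 9 bp
  68→81: 13 bp
  81→89: 8 bp
  89→98: 9 bp
  98→118: 20 bp
  118→5 (wrap): 123-118+5 = 10 bp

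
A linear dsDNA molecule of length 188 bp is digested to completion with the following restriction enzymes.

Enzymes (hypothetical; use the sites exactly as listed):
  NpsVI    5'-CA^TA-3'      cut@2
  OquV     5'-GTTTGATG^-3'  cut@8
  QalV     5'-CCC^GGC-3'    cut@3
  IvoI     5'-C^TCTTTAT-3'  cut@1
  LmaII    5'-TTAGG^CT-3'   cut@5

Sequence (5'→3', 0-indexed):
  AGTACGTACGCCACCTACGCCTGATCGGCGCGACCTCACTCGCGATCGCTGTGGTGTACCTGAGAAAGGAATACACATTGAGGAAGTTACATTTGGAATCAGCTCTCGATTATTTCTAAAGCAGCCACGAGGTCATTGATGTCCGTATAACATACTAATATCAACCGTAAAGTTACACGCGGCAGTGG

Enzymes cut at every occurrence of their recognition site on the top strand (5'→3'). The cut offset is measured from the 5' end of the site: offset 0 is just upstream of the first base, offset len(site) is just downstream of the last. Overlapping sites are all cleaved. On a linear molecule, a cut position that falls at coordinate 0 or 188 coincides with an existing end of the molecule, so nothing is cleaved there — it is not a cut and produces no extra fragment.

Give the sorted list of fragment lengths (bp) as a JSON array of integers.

[36,152]

Scan for sites:
  NpsVI CATA/2: at [150] ⇒ [152]
  OquV (GTTTGATG, off=8): no sites
  QalV (CCCGGC, off=3): no sites
  IvoI (CTCTTTAT, off=1): no sites
  LmaII (TTAGGCT, off=5): no sites

Pooled cuts: [152]

Fragments:
  [0,152): 152 bp
  [152,188): 36 bp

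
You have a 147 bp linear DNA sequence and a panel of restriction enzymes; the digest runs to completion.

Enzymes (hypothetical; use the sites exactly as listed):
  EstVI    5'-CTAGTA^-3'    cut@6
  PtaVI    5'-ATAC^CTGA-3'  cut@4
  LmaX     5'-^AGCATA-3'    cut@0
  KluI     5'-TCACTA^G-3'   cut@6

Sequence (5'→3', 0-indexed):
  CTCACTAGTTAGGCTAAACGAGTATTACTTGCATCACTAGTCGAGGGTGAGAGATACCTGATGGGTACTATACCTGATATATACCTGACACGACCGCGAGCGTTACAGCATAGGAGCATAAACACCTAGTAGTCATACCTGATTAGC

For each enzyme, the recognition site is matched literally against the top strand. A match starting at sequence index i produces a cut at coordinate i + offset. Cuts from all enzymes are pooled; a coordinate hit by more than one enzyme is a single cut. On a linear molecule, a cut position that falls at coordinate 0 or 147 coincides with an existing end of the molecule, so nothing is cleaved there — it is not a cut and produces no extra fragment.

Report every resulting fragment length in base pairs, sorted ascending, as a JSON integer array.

Per-enzyme occurrences:
  EstVI (CTAGTA, off=6): starts [125] → cuts [131]
  PtaVI (ATACCTGA, off=4): starts [53, 69, 80, 134] → cuts [57, 73, 84, 138]
  LmaX (AGCATA, off=0): starts [106, 114] → cuts [106, 114]
  KluI (TCACTAG, off=6): starts [1, 33] → cuts [7, 39]

Pooled cuts: [7, 39, 57, 73, 84, 106, 114, 131, 138]

Fragments:
  [0,7): 7 bp
  [7,39): 32 bp
  [39,57): 18 bp
  [57,73): 16 bp
  [73,84): 11 bp
  [84,106): 22 bp
  [106,114): 8 bp
  [114,131): 17 bp
  [131,138): 7 bp
  [138,147): 9 bp

[7,7,8,9,11,16,17,18,22,32]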